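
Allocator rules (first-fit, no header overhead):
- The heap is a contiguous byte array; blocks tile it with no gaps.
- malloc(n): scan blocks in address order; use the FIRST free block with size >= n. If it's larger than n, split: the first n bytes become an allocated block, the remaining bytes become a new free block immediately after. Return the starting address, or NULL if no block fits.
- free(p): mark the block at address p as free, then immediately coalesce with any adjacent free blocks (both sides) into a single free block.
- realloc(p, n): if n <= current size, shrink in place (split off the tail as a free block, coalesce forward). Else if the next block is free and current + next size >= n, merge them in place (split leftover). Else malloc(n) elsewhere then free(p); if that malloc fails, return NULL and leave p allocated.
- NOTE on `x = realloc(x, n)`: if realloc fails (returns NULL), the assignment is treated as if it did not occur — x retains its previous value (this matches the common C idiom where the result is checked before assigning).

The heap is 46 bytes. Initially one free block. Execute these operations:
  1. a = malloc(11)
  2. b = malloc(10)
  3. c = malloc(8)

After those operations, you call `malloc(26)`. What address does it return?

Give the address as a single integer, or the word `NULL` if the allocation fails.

Answer: NULL

Derivation:
Op 1: a = malloc(11) -> a = 0; heap: [0-10 ALLOC][11-45 FREE]
Op 2: b = malloc(10) -> b = 11; heap: [0-10 ALLOC][11-20 ALLOC][21-45 FREE]
Op 3: c = malloc(8) -> c = 21; heap: [0-10 ALLOC][11-20 ALLOC][21-28 ALLOC][29-45 FREE]
malloc(26): first-fit scan over [0-10 ALLOC][11-20 ALLOC][21-28 ALLOC][29-45 FREE] -> NULL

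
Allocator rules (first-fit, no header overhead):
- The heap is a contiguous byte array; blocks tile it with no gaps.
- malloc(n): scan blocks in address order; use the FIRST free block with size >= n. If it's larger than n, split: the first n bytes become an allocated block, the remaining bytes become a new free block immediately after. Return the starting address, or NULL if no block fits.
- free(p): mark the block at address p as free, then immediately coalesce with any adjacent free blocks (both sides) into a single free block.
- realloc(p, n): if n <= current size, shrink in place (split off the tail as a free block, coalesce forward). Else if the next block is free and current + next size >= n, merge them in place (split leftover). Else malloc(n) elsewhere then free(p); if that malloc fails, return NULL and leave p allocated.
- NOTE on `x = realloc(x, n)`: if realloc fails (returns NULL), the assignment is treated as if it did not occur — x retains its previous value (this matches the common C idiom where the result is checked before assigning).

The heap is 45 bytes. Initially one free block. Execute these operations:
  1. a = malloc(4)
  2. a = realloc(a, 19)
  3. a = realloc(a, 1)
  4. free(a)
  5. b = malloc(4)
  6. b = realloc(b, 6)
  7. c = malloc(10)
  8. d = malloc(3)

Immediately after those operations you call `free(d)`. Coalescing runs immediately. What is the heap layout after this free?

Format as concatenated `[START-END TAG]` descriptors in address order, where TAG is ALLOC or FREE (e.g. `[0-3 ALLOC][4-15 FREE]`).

Op 1: a = malloc(4) -> a = 0; heap: [0-3 ALLOC][4-44 FREE]
Op 2: a = realloc(a, 19) -> a = 0; heap: [0-18 ALLOC][19-44 FREE]
Op 3: a = realloc(a, 1) -> a = 0; heap: [0-0 ALLOC][1-44 FREE]
Op 4: free(a) -> (freed a); heap: [0-44 FREE]
Op 5: b = malloc(4) -> b = 0; heap: [0-3 ALLOC][4-44 FREE]
Op 6: b = realloc(b, 6) -> b = 0; heap: [0-5 ALLOC][6-44 FREE]
Op 7: c = malloc(10) -> c = 6; heap: [0-5 ALLOC][6-15 ALLOC][16-44 FREE]
Op 8: d = malloc(3) -> d = 16; heap: [0-5 ALLOC][6-15 ALLOC][16-18 ALLOC][19-44 FREE]
free(d): d = 16 -> block [16-18 ALLOC]; mark free, coalesce with adjacent free neighbors -> [0-5 ALLOC][6-15 ALLOC][16-44 FREE]

Answer: [0-5 ALLOC][6-15 ALLOC][16-44 FREE]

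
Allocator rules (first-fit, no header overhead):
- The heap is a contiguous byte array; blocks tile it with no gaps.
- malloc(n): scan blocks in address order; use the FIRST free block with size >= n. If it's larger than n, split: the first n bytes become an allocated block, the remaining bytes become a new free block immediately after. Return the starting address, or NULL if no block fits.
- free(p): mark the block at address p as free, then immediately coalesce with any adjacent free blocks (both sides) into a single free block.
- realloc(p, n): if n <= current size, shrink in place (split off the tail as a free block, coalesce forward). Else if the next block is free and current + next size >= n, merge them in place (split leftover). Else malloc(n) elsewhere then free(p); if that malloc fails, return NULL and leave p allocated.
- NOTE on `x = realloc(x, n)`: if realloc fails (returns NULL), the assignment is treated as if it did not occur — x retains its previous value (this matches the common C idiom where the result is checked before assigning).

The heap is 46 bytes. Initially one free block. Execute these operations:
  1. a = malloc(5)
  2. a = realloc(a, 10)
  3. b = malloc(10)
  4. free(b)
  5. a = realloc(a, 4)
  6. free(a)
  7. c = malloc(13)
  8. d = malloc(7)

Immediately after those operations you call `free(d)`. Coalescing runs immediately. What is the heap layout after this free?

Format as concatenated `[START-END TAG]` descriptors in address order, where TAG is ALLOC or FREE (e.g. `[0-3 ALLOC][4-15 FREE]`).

Answer: [0-12 ALLOC][13-45 FREE]

Derivation:
Op 1: a = malloc(5) -> a = 0; heap: [0-4 ALLOC][5-45 FREE]
Op 2: a = realloc(a, 10) -> a = 0; heap: [0-9 ALLOC][10-45 FREE]
Op 3: b = malloc(10) -> b = 10; heap: [0-9 ALLOC][10-19 ALLOC][20-45 FREE]
Op 4: free(b) -> (freed b); heap: [0-9 ALLOC][10-45 FREE]
Op 5: a = realloc(a, 4) -> a = 0; heap: [0-3 ALLOC][4-45 FREE]
Op 6: free(a) -> (freed a); heap: [0-45 FREE]
Op 7: c = malloc(13) -> c = 0; heap: [0-12 ALLOC][13-45 FREE]
Op 8: d = malloc(7) -> d = 13; heap: [0-12 ALLOC][13-19 ALLOC][20-45 FREE]
free(d): d = 13 -> block [13-19 ALLOC]; mark free, coalesce with adjacent free neighbors -> [0-12 ALLOC][13-45 FREE]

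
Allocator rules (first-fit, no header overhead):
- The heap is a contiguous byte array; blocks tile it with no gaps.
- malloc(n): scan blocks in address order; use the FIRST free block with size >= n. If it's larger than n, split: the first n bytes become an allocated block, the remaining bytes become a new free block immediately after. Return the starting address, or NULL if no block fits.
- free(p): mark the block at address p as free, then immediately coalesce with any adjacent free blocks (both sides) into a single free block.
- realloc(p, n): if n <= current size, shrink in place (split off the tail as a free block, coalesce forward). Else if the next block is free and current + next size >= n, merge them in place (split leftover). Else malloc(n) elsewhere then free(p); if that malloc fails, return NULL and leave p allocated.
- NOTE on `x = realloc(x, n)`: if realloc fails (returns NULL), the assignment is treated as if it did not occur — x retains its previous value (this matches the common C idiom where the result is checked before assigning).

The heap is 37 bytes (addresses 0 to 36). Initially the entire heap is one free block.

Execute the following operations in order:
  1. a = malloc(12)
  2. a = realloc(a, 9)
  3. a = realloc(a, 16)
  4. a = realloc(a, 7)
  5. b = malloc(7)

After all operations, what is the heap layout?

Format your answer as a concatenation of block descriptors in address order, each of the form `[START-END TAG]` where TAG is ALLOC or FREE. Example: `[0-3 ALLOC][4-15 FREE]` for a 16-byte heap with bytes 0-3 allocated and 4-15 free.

Op 1: a = malloc(12) -> a = 0; heap: [0-11 ALLOC][12-36 FREE]
Op 2: a = realloc(a, 9) -> a = 0; heap: [0-8 ALLOC][9-36 FREE]
Op 3: a = realloc(a, 16) -> a = 0; heap: [0-15 ALLOC][16-36 FREE]
Op 4: a = realloc(a, 7) -> a = 0; heap: [0-6 ALLOC][7-36 FREE]
Op 5: b = malloc(7) -> b = 7; heap: [0-6 ALLOC][7-13 ALLOC][14-36 FREE]

Answer: [0-6 ALLOC][7-13 ALLOC][14-36 FREE]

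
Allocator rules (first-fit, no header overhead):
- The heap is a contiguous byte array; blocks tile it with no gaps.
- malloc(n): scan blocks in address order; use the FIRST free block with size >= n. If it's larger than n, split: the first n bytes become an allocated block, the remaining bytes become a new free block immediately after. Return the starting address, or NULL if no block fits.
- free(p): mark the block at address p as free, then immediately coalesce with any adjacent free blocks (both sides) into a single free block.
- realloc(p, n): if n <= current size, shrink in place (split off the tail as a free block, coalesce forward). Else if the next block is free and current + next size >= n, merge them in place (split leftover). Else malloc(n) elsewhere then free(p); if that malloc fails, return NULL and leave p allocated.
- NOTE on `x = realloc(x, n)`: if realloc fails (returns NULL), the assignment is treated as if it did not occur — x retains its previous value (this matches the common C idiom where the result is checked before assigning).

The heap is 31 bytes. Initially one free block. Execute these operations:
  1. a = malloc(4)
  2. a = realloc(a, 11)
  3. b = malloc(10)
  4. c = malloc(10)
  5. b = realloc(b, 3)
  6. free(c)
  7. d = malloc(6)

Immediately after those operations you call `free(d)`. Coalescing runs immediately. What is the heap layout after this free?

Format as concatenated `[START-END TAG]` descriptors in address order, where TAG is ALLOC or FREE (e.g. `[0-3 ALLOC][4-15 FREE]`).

Op 1: a = malloc(4) -> a = 0; heap: [0-3 ALLOC][4-30 FREE]
Op 2: a = realloc(a, 11) -> a = 0; heap: [0-10 ALLOC][11-30 FREE]
Op 3: b = malloc(10) -> b = 11; heap: [0-10 ALLOC][11-20 ALLOC][21-30 FREE]
Op 4: c = malloc(10) -> c = 21; heap: [0-10 ALLOC][11-20 ALLOC][21-30 ALLOC]
Op 5: b = realloc(b, 3) -> b = 11; heap: [0-10 ALLOC][11-13 ALLOC][14-20 FREE][21-30 ALLOC]
Op 6: free(c) -> (freed c); heap: [0-10 ALLOC][11-13 ALLOC][14-30 FREE]
Op 7: d = malloc(6) -> d = 14; heap: [0-10 ALLOC][11-13 ALLOC][14-19 ALLOC][20-30 FREE]
free(d): d = 14 -> block [14-19 ALLOC]; mark free, coalesce with adjacent free neighbors -> [0-10 ALLOC][11-13 ALLOC][14-30 FREE]

Answer: [0-10 ALLOC][11-13 ALLOC][14-30 FREE]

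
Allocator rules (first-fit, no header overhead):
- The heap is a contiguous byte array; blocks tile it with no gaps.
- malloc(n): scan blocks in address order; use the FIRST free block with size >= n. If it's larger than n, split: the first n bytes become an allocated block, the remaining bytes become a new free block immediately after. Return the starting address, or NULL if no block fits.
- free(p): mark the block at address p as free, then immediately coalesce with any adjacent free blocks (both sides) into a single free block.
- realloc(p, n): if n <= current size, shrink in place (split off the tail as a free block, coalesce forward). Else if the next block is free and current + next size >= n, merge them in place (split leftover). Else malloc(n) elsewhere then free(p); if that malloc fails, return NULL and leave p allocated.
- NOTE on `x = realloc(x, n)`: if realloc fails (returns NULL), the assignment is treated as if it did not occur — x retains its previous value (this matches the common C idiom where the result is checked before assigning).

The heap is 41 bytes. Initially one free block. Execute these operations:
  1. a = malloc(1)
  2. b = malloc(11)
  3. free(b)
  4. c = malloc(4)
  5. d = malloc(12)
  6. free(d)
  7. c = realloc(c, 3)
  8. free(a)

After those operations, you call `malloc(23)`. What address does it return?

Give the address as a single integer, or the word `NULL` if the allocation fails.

Op 1: a = malloc(1) -> a = 0; heap: [0-0 ALLOC][1-40 FREE]
Op 2: b = malloc(11) -> b = 1; heap: [0-0 ALLOC][1-11 ALLOC][12-40 FREE]
Op 3: free(b) -> (freed b); heap: [0-0 ALLOC][1-40 FREE]
Op 4: c = malloc(4) -> c = 1; heap: [0-0 ALLOC][1-4 ALLOC][5-40 FREE]
Op 5: d = malloc(12) -> d = 5; heap: [0-0 ALLOC][1-4 ALLOC][5-16 ALLOC][17-40 FREE]
Op 6: free(d) -> (freed d); heap: [0-0 ALLOC][1-4 ALLOC][5-40 FREE]
Op 7: c = realloc(c, 3) -> c = 1; heap: [0-0 ALLOC][1-3 ALLOC][4-40 FREE]
Op 8: free(a) -> (freed a); heap: [0-0 FREE][1-3 ALLOC][4-40 FREE]
malloc(23): first-fit scan over [0-0 FREE][1-3 ALLOC][4-40 FREE] -> 4

Answer: 4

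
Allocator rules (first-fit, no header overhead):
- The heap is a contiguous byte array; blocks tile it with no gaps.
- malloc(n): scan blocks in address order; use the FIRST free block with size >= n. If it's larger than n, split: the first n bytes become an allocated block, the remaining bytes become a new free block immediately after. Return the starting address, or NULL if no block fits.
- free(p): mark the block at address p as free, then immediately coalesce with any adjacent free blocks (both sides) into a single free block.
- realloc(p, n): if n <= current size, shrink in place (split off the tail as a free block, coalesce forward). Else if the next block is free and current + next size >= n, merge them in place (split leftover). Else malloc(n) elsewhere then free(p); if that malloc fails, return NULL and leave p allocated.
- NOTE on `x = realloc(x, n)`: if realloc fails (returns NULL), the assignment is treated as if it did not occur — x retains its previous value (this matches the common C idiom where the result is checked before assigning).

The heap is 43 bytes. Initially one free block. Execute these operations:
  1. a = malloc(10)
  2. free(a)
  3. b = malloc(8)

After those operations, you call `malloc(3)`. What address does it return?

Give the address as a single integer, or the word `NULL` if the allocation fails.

Answer: 8

Derivation:
Op 1: a = malloc(10) -> a = 0; heap: [0-9 ALLOC][10-42 FREE]
Op 2: free(a) -> (freed a); heap: [0-42 FREE]
Op 3: b = malloc(8) -> b = 0; heap: [0-7 ALLOC][8-42 FREE]
malloc(3): first-fit scan over [0-7 ALLOC][8-42 FREE] -> 8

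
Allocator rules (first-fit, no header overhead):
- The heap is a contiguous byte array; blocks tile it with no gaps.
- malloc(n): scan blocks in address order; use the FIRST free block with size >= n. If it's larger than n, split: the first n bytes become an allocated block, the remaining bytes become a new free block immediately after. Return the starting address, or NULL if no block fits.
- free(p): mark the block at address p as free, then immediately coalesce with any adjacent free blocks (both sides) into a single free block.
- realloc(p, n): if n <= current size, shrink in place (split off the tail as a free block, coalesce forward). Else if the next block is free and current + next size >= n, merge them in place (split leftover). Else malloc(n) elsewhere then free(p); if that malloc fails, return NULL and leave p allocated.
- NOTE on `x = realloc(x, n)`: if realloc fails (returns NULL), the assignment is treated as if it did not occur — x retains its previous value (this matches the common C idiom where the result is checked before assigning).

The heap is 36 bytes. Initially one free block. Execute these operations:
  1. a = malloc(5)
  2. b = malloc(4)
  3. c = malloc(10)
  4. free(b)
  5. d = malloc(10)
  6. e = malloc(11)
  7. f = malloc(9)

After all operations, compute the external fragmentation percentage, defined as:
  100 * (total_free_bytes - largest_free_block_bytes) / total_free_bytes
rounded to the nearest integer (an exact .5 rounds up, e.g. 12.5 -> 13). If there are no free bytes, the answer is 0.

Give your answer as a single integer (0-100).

Op 1: a = malloc(5) -> a = 0; heap: [0-4 ALLOC][5-35 FREE]
Op 2: b = malloc(4) -> b = 5; heap: [0-4 ALLOC][5-8 ALLOC][9-35 FREE]
Op 3: c = malloc(10) -> c = 9; heap: [0-4 ALLOC][5-8 ALLOC][9-18 ALLOC][19-35 FREE]
Op 4: free(b) -> (freed b); heap: [0-4 ALLOC][5-8 FREE][9-18 ALLOC][19-35 FREE]
Op 5: d = malloc(10) -> d = 19; heap: [0-4 ALLOC][5-8 FREE][9-18 ALLOC][19-28 ALLOC][29-35 FREE]
Op 6: e = malloc(11) -> e = NULL; heap: [0-4 ALLOC][5-8 FREE][9-18 ALLOC][19-28 ALLOC][29-35 FREE]
Op 7: f = malloc(9) -> f = NULL; heap: [0-4 ALLOC][5-8 FREE][9-18 ALLOC][19-28 ALLOC][29-35 FREE]
Free blocks: [4 7] total_free=11 largest=7 -> 100*(11-7)/11 = 400/11 ≈ 36.364 -> rounds to 36

Answer: 36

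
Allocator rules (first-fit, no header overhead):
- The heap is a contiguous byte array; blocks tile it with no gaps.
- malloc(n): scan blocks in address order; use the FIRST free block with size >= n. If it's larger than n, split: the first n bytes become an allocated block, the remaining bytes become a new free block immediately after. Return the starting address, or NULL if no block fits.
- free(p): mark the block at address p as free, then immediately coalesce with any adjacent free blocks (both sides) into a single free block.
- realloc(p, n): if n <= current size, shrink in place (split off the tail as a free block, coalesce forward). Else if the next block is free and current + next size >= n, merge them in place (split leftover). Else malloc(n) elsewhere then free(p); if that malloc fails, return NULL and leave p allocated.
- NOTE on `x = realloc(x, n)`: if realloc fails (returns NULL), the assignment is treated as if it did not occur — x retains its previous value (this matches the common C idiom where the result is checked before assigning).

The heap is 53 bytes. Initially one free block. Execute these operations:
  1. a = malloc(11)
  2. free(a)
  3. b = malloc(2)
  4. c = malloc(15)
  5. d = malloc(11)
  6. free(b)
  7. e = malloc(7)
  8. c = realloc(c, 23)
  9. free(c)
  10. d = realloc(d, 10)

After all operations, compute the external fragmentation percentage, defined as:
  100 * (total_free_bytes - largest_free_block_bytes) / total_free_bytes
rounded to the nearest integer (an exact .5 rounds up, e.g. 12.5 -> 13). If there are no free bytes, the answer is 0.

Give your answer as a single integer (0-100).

Op 1: a = malloc(11) -> a = 0; heap: [0-10 ALLOC][11-52 FREE]
Op 2: free(a) -> (freed a); heap: [0-52 FREE]
Op 3: b = malloc(2) -> b = 0; heap: [0-1 ALLOC][2-52 FREE]
Op 4: c = malloc(15) -> c = 2; heap: [0-1 ALLOC][2-16 ALLOC][17-52 FREE]
Op 5: d = malloc(11) -> d = 17; heap: [0-1 ALLOC][2-16 ALLOC][17-27 ALLOC][28-52 FREE]
Op 6: free(b) -> (freed b); heap: [0-1 FREE][2-16 ALLOC][17-27 ALLOC][28-52 FREE]
Op 7: e = malloc(7) -> e = 28; heap: [0-1 FREE][2-16 ALLOC][17-27 ALLOC][28-34 ALLOC][35-52 FREE]
Op 8: c = realloc(c, 23) -> NULL (c unchanged); heap: [0-1 FREE][2-16 ALLOC][17-27 ALLOC][28-34 ALLOC][35-52 FREE]
Op 9: free(c) -> (freed c); heap: [0-16 FREE][17-27 ALLOC][28-34 ALLOC][35-52 FREE]
Op 10: d = realloc(d, 10) -> d = 17; heap: [0-16 FREE][17-26 ALLOC][27-27 FREE][28-34 ALLOC][35-52 FREE]
Free blocks: [17 1 18] total_free=36 largest=18 -> 100*(36-18)/36 = 1800/36 = 50

Answer: 50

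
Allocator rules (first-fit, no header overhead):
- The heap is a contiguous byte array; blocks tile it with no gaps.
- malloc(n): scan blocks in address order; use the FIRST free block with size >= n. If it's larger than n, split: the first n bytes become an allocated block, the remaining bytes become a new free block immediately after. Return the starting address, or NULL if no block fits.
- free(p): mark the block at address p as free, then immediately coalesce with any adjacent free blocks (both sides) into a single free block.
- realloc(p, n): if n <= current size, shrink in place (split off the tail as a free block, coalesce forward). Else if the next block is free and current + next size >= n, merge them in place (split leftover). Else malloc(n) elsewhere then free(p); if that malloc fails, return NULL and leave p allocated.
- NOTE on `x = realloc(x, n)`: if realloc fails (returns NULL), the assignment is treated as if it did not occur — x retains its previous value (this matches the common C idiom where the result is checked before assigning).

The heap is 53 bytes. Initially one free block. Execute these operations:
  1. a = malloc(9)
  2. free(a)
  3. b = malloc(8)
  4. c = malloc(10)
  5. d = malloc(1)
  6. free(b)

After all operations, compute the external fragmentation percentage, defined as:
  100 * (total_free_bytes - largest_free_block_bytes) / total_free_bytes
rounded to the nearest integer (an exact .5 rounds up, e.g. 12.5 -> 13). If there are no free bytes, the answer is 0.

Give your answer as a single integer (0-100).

Op 1: a = malloc(9) -> a = 0; heap: [0-8 ALLOC][9-52 FREE]
Op 2: free(a) -> (freed a); heap: [0-52 FREE]
Op 3: b = malloc(8) -> b = 0; heap: [0-7 ALLOC][8-52 FREE]
Op 4: c = malloc(10) -> c = 8; heap: [0-7 ALLOC][8-17 ALLOC][18-52 FREE]
Op 5: d = malloc(1) -> d = 18; heap: [0-7 ALLOC][8-17 ALLOC][18-18 ALLOC][19-52 FREE]
Op 6: free(b) -> (freed b); heap: [0-7 FREE][8-17 ALLOC][18-18 ALLOC][19-52 FREE]
Free blocks: [8 34] total_free=42 largest=34 -> 100*(42-34)/42 = 800/42 ≈ 19.048 -> rounds to 19

Answer: 19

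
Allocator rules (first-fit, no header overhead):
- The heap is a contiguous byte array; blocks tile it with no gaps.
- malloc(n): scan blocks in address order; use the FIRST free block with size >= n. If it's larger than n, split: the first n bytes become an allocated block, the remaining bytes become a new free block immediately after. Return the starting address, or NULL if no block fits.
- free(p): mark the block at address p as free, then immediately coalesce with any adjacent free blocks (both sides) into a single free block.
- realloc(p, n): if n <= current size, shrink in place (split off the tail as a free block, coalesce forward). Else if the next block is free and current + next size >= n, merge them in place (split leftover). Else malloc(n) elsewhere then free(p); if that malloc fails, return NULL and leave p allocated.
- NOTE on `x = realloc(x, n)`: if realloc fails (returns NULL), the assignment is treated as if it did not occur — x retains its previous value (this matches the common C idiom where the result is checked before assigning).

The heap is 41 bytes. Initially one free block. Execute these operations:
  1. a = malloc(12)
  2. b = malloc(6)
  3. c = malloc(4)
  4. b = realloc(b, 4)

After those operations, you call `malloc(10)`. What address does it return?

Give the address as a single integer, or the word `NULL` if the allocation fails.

Op 1: a = malloc(12) -> a = 0; heap: [0-11 ALLOC][12-40 FREE]
Op 2: b = malloc(6) -> b = 12; heap: [0-11 ALLOC][12-17 ALLOC][18-40 FREE]
Op 3: c = malloc(4) -> c = 18; heap: [0-11 ALLOC][12-17 ALLOC][18-21 ALLOC][22-40 FREE]
Op 4: b = realloc(b, 4) -> b = 12; heap: [0-11 ALLOC][12-15 ALLOC][16-17 FREE][18-21 ALLOC][22-40 FREE]
malloc(10): first-fit scan over [0-11 ALLOC][12-15 ALLOC][16-17 FREE][18-21 ALLOC][22-40 FREE] -> 22

Answer: 22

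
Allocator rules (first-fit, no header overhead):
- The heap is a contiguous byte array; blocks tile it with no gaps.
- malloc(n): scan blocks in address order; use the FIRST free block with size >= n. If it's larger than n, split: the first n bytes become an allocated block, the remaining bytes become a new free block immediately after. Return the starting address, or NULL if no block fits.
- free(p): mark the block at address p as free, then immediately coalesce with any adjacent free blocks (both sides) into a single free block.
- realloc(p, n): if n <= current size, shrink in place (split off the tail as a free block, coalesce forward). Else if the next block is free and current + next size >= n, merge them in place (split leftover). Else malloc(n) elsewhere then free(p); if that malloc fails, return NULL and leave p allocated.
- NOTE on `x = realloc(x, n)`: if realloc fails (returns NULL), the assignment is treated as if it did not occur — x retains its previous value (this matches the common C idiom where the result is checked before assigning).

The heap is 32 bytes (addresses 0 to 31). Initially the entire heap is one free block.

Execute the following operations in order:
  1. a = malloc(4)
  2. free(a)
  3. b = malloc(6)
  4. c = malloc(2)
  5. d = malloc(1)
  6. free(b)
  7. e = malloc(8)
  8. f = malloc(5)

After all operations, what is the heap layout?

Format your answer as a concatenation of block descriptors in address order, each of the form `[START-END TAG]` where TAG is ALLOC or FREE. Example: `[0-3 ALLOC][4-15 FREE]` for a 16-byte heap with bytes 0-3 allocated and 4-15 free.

Answer: [0-4 ALLOC][5-5 FREE][6-7 ALLOC][8-8 ALLOC][9-16 ALLOC][17-31 FREE]

Derivation:
Op 1: a = malloc(4) -> a = 0; heap: [0-3 ALLOC][4-31 FREE]
Op 2: free(a) -> (freed a); heap: [0-31 FREE]
Op 3: b = malloc(6) -> b = 0; heap: [0-5 ALLOC][6-31 FREE]
Op 4: c = malloc(2) -> c = 6; heap: [0-5 ALLOC][6-7 ALLOC][8-31 FREE]
Op 5: d = malloc(1) -> d = 8; heap: [0-5 ALLOC][6-7 ALLOC][8-8 ALLOC][9-31 FREE]
Op 6: free(b) -> (freed b); heap: [0-5 FREE][6-7 ALLOC][8-8 ALLOC][9-31 FREE]
Op 7: e = malloc(8) -> e = 9; heap: [0-5 FREE][6-7 ALLOC][8-8 ALLOC][9-16 ALLOC][17-31 FREE]
Op 8: f = malloc(5) -> f = 0; heap: [0-4 ALLOC][5-5 FREE][6-7 ALLOC][8-8 ALLOC][9-16 ALLOC][17-31 FREE]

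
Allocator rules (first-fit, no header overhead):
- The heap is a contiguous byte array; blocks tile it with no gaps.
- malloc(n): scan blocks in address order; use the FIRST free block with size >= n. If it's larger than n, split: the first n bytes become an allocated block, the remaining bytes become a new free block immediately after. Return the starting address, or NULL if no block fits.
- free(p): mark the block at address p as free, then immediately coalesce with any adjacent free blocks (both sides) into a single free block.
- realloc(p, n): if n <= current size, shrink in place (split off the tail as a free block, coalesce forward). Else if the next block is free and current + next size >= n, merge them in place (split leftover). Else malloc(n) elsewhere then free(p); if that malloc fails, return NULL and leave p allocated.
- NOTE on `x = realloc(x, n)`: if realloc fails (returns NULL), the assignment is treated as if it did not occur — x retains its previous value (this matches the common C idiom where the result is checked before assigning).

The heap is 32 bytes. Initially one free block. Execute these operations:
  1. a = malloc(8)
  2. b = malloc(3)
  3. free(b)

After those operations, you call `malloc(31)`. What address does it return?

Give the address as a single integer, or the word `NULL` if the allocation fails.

Op 1: a = malloc(8) -> a = 0; heap: [0-7 ALLOC][8-31 FREE]
Op 2: b = malloc(3) -> b = 8; heap: [0-7 ALLOC][8-10 ALLOC][11-31 FREE]
Op 3: free(b) -> (freed b); heap: [0-7 ALLOC][8-31 FREE]
malloc(31): first-fit scan over [0-7 ALLOC][8-31 FREE] -> NULL

Answer: NULL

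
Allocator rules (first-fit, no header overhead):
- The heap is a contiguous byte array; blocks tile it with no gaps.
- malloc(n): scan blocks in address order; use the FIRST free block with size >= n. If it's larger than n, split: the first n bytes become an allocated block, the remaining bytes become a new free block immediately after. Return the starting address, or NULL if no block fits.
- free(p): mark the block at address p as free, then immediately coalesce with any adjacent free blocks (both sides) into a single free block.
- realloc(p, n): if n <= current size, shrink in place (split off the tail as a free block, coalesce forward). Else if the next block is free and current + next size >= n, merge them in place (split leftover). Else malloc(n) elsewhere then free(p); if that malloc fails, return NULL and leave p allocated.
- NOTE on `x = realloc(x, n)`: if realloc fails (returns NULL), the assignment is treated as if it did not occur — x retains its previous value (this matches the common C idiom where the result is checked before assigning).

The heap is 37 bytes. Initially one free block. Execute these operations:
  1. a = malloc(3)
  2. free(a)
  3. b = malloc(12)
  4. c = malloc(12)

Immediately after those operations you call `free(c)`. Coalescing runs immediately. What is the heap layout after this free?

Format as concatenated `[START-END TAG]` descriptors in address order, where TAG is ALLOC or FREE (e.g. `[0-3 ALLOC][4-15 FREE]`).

Op 1: a = malloc(3) -> a = 0; heap: [0-2 ALLOC][3-36 FREE]
Op 2: free(a) -> (freed a); heap: [0-36 FREE]
Op 3: b = malloc(12) -> b = 0; heap: [0-11 ALLOC][12-36 FREE]
Op 4: c = malloc(12) -> c = 12; heap: [0-11 ALLOC][12-23 ALLOC][24-36 FREE]
free(c): c = 12 -> block [12-23 ALLOC]; mark free, coalesce with adjacent free neighbors -> [0-11 ALLOC][12-36 FREE]

Answer: [0-11 ALLOC][12-36 FREE]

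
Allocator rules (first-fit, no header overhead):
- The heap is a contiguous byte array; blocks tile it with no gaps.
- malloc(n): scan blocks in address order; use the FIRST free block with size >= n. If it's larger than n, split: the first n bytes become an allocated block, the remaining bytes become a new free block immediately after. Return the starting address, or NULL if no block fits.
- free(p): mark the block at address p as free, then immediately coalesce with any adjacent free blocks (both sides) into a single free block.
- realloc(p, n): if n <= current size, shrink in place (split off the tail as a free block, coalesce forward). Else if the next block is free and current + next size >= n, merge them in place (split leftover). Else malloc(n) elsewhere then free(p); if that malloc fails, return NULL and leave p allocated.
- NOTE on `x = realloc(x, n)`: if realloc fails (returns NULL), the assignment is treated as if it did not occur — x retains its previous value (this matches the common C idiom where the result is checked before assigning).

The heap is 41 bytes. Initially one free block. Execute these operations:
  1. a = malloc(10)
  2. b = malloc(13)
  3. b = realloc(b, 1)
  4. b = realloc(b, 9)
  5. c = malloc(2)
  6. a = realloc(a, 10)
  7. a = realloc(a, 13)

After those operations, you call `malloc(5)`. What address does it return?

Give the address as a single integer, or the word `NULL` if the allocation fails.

Op 1: a = malloc(10) -> a = 0; heap: [0-9 ALLOC][10-40 FREE]
Op 2: b = malloc(13) -> b = 10; heap: [0-9 ALLOC][10-22 ALLOC][23-40 FREE]
Op 3: b = realloc(b, 1) -> b = 10; heap: [0-9 ALLOC][10-10 ALLOC][11-40 FREE]
Op 4: b = realloc(b, 9) -> b = 10; heap: [0-9 ALLOC][10-18 ALLOC][19-40 FREE]
Op 5: c = malloc(2) -> c = 19; heap: [0-9 ALLOC][10-18 ALLOC][19-20 ALLOC][21-40 FREE]
Op 6: a = realloc(a, 10) -> a = 0; heap: [0-9 ALLOC][10-18 ALLOC][19-20 ALLOC][21-40 FREE]
Op 7: a = realloc(a, 13) -> a = 21; heap: [0-9 FREE][10-18 ALLOC][19-20 ALLOC][21-33 ALLOC][34-40 FREE]
malloc(5): first-fit scan over [0-9 FREE][10-18 ALLOC][19-20 ALLOC][21-33 ALLOC][34-40 FREE] -> 0

Answer: 0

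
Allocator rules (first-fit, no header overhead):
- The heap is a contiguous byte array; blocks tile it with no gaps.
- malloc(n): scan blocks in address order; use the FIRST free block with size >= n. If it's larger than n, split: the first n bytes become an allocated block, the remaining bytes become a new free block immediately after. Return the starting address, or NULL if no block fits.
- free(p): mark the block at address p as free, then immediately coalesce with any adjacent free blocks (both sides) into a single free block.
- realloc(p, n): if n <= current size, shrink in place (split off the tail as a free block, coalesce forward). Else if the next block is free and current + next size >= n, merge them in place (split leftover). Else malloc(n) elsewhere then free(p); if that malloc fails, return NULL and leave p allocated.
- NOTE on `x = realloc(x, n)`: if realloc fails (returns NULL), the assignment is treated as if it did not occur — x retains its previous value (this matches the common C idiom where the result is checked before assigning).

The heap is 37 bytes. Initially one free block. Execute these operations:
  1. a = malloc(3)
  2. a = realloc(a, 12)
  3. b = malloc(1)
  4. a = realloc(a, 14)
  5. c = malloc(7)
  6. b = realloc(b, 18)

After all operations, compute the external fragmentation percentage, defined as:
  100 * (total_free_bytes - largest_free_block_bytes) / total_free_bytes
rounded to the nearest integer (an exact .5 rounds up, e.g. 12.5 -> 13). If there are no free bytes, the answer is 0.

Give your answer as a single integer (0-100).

Answer: 33

Derivation:
Op 1: a = malloc(3) -> a = 0; heap: [0-2 ALLOC][3-36 FREE]
Op 2: a = realloc(a, 12) -> a = 0; heap: [0-11 ALLOC][12-36 FREE]
Op 3: b = malloc(1) -> b = 12; heap: [0-11 ALLOC][12-12 ALLOC][13-36 FREE]
Op 4: a = realloc(a, 14) -> a = 13; heap: [0-11 FREE][12-12 ALLOC][13-26 ALLOC][27-36 FREE]
Op 5: c = malloc(7) -> c = 0; heap: [0-6 ALLOC][7-11 FREE][12-12 ALLOC][13-26 ALLOC][27-36 FREE]
Op 6: b = realloc(b, 18) -> NULL (b unchanged); heap: [0-6 ALLOC][7-11 FREE][12-12 ALLOC][13-26 ALLOC][27-36 FREE]
Free blocks: [5 10] total_free=15 largest=10 -> 100*(15-10)/15 = 500/15 ≈ 33.333 -> rounds to 33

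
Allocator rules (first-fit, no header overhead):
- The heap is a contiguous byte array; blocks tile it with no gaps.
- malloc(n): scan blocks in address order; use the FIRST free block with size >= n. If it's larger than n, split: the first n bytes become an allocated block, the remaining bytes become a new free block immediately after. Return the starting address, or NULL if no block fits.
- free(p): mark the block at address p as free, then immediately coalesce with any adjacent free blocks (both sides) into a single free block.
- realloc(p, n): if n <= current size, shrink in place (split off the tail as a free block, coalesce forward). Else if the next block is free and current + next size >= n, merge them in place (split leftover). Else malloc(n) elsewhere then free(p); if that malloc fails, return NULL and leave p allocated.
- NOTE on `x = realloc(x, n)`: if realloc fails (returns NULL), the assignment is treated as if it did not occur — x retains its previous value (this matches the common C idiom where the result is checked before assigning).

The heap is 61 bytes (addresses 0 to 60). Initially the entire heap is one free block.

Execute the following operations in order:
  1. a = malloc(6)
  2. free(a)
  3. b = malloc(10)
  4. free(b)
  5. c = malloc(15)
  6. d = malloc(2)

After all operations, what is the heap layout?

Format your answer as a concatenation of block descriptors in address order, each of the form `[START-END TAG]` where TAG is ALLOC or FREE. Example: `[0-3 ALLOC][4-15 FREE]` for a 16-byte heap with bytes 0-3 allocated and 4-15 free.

Op 1: a = malloc(6) -> a = 0; heap: [0-5 ALLOC][6-60 FREE]
Op 2: free(a) -> (freed a); heap: [0-60 FREE]
Op 3: b = malloc(10) -> b = 0; heap: [0-9 ALLOC][10-60 FREE]
Op 4: free(b) -> (freed b); heap: [0-60 FREE]
Op 5: c = malloc(15) -> c = 0; heap: [0-14 ALLOC][15-60 FREE]
Op 6: d = malloc(2) -> d = 15; heap: [0-14 ALLOC][15-16 ALLOC][17-60 FREE]

Answer: [0-14 ALLOC][15-16 ALLOC][17-60 FREE]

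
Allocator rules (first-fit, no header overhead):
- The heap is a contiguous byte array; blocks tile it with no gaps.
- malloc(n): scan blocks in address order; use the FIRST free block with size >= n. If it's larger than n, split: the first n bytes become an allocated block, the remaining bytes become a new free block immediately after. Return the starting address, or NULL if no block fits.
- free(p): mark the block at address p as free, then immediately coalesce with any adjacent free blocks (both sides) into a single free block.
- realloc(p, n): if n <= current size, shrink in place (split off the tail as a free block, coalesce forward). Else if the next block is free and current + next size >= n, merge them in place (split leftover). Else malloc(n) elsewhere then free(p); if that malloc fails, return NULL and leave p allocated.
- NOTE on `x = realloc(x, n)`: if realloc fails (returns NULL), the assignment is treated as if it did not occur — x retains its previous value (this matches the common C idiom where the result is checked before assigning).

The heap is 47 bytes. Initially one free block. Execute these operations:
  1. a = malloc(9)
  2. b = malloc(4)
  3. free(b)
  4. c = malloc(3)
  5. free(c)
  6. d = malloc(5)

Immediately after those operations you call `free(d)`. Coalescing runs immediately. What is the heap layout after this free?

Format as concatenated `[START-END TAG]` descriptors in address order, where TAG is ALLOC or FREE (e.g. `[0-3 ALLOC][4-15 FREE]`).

Answer: [0-8 ALLOC][9-46 FREE]

Derivation:
Op 1: a = malloc(9) -> a = 0; heap: [0-8 ALLOC][9-46 FREE]
Op 2: b = malloc(4) -> b = 9; heap: [0-8 ALLOC][9-12 ALLOC][13-46 FREE]
Op 3: free(b) -> (freed b); heap: [0-8 ALLOC][9-46 FREE]
Op 4: c = malloc(3) -> c = 9; heap: [0-8 ALLOC][9-11 ALLOC][12-46 FREE]
Op 5: free(c) -> (freed c); heap: [0-8 ALLOC][9-46 FREE]
Op 6: d = malloc(5) -> d = 9; heap: [0-8 ALLOC][9-13 ALLOC][14-46 FREE]
free(d): d = 9 -> block [9-13 ALLOC]; mark free, coalesce with adjacent free neighbors -> [0-8 ALLOC][9-46 FREE]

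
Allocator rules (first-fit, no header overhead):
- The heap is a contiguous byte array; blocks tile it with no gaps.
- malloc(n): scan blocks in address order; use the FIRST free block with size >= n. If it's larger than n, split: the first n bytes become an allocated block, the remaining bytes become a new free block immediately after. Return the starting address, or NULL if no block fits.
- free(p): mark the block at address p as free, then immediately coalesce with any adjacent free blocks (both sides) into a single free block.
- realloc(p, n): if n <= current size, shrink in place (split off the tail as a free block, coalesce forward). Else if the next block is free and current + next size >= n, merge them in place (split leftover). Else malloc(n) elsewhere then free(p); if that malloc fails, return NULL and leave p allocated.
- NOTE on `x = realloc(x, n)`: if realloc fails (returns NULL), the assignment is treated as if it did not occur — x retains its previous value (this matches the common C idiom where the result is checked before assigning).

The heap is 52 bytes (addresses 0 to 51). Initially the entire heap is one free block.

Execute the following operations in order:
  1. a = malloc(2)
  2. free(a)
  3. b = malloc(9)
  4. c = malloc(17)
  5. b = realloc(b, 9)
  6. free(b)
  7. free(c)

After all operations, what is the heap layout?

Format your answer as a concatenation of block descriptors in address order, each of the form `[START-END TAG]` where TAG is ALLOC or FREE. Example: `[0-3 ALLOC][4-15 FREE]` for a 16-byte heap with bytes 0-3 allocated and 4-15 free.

Answer: [0-51 FREE]

Derivation:
Op 1: a = malloc(2) -> a = 0; heap: [0-1 ALLOC][2-51 FREE]
Op 2: free(a) -> (freed a); heap: [0-51 FREE]
Op 3: b = malloc(9) -> b = 0; heap: [0-8 ALLOC][9-51 FREE]
Op 4: c = malloc(17) -> c = 9; heap: [0-8 ALLOC][9-25 ALLOC][26-51 FREE]
Op 5: b = realloc(b, 9) -> b = 0; heap: [0-8 ALLOC][9-25 ALLOC][26-51 FREE]
Op 6: free(b) -> (freed b); heap: [0-8 FREE][9-25 ALLOC][26-51 FREE]
Op 7: free(c) -> (freed c); heap: [0-51 FREE]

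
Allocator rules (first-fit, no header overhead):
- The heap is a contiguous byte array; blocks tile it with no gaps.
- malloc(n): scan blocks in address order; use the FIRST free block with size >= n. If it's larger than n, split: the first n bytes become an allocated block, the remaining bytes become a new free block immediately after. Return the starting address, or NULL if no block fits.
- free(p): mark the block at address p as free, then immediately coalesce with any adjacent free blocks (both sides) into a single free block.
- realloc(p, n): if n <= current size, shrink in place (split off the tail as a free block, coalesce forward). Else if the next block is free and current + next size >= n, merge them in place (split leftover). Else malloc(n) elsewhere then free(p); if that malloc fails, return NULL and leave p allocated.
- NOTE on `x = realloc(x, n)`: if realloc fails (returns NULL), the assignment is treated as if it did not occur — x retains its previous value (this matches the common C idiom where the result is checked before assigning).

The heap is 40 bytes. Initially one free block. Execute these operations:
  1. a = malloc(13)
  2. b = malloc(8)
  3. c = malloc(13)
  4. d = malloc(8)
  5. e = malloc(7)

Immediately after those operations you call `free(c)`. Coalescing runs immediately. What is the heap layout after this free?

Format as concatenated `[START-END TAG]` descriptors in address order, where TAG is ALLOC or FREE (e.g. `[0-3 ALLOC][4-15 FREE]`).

Answer: [0-12 ALLOC][13-20 ALLOC][21-39 FREE]

Derivation:
Op 1: a = malloc(13) -> a = 0; heap: [0-12 ALLOC][13-39 FREE]
Op 2: b = malloc(8) -> b = 13; heap: [0-12 ALLOC][13-20 ALLOC][21-39 FREE]
Op 3: c = malloc(13) -> c = 21; heap: [0-12 ALLOC][13-20 ALLOC][21-33 ALLOC][34-39 FREE]
Op 4: d = malloc(8) -> d = NULL; heap: [0-12 ALLOC][13-20 ALLOC][21-33 ALLOC][34-39 FREE]
Op 5: e = malloc(7) -> e = NULL; heap: [0-12 ALLOC][13-20 ALLOC][21-33 ALLOC][34-39 FREE]
free(c): c = 21 -> block [21-33 ALLOC]; mark free, coalesce with adjacent free neighbors -> [0-12 ALLOC][13-20 ALLOC][21-39 FREE]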